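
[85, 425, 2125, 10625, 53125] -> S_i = 85*5^i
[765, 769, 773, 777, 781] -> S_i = 765 + 4*i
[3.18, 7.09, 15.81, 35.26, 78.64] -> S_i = 3.18*2.23^i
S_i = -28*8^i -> [-28, -224, -1792, -14336, -114688]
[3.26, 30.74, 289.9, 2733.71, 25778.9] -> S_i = 3.26*9.43^i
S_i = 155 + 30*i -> [155, 185, 215, 245, 275]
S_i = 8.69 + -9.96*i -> [8.69, -1.27, -11.23, -21.19, -31.15]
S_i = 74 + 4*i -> [74, 78, 82, 86, 90]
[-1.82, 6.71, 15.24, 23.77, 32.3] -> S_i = -1.82 + 8.53*i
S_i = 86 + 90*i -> [86, 176, 266, 356, 446]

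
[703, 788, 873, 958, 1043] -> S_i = 703 + 85*i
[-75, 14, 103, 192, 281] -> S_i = -75 + 89*i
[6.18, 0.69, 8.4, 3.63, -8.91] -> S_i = Random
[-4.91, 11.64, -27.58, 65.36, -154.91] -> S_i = -4.91*(-2.37)^i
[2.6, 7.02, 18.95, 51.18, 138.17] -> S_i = 2.60*2.70^i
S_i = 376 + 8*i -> [376, 384, 392, 400, 408]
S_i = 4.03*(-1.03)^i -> [4.03, -4.15, 4.28, -4.4, 4.54]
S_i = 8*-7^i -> [8, -56, 392, -2744, 19208]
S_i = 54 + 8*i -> [54, 62, 70, 78, 86]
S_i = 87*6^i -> [87, 522, 3132, 18792, 112752]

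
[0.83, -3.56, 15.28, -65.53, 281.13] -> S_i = 0.83*(-4.29)^i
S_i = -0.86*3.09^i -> [-0.86, -2.66, -8.21, -25.37, -78.4]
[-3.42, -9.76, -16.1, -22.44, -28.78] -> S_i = -3.42 + -6.34*i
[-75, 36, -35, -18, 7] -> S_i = Random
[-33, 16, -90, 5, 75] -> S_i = Random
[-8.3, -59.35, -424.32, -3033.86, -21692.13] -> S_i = -8.30*7.15^i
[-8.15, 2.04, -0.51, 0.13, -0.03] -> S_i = -8.15*(-0.25)^i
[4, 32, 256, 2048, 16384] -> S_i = 4*8^i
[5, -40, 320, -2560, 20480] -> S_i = 5*-8^i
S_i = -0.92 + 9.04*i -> [-0.92, 8.12, 17.16, 26.2, 35.24]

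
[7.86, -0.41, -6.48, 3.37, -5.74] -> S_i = Random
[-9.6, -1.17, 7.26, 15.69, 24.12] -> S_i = -9.60 + 8.43*i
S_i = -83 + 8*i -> [-83, -75, -67, -59, -51]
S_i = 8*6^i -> [8, 48, 288, 1728, 10368]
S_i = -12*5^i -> [-12, -60, -300, -1500, -7500]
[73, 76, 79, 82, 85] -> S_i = 73 + 3*i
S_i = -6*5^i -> [-6, -30, -150, -750, -3750]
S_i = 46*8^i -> [46, 368, 2944, 23552, 188416]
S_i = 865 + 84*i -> [865, 949, 1033, 1117, 1201]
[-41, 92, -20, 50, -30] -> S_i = Random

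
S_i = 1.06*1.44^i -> [1.06, 1.53, 2.2, 3.17, 4.56]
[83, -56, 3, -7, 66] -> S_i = Random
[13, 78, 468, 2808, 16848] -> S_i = 13*6^i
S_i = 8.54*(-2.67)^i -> [8.54, -22.8, 60.88, -162.55, 434.01]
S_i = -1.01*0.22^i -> [-1.01, -0.22, -0.05, -0.01, -0.0]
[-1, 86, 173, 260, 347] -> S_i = -1 + 87*i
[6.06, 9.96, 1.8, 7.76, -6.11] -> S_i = Random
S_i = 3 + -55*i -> [3, -52, -107, -162, -217]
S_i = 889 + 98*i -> [889, 987, 1085, 1183, 1281]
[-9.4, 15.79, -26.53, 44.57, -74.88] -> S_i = -9.40*(-1.68)^i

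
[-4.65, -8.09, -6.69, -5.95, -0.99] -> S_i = Random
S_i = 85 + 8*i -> [85, 93, 101, 109, 117]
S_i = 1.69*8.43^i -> [1.69, 14.25, 120.1, 1012.44, 8534.87]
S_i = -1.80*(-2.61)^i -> [-1.8, 4.7, -12.26, 32.0, -83.53]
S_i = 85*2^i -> [85, 170, 340, 680, 1360]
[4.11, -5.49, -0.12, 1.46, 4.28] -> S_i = Random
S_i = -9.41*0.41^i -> [-9.41, -3.86, -1.58, -0.65, -0.27]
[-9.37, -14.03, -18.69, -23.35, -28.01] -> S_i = -9.37 + -4.66*i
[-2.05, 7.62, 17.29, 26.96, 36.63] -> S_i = -2.05 + 9.67*i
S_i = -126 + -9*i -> [-126, -135, -144, -153, -162]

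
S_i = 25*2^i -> [25, 50, 100, 200, 400]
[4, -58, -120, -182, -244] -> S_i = 4 + -62*i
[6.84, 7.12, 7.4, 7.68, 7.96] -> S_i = 6.84 + 0.28*i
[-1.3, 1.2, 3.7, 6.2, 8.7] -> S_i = -1.30 + 2.50*i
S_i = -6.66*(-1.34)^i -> [-6.66, 8.92, -11.96, 16.02, -21.47]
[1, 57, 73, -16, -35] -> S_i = Random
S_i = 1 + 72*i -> [1, 73, 145, 217, 289]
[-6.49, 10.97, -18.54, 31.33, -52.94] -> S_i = -6.49*(-1.69)^i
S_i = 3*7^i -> [3, 21, 147, 1029, 7203]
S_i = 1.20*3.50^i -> [1.2, 4.2, 14.7, 51.45, 180.08]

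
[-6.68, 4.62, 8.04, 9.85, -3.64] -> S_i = Random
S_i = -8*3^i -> [-8, -24, -72, -216, -648]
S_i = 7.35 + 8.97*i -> [7.35, 16.32, 25.29, 34.26, 43.23]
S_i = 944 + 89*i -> [944, 1033, 1122, 1211, 1300]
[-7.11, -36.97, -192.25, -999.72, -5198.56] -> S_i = -7.11*5.20^i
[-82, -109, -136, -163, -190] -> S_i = -82 + -27*i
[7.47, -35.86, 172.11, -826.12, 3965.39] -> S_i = 7.47*(-4.80)^i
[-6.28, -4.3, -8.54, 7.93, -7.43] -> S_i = Random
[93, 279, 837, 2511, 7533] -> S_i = 93*3^i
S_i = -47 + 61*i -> [-47, 14, 75, 136, 197]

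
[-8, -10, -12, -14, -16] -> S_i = -8 + -2*i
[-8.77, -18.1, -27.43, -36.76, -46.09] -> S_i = -8.77 + -9.33*i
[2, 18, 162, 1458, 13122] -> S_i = 2*9^i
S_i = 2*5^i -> [2, 10, 50, 250, 1250]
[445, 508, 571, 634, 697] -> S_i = 445 + 63*i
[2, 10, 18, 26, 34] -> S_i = 2 + 8*i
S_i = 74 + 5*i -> [74, 79, 84, 89, 94]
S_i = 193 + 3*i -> [193, 196, 199, 202, 205]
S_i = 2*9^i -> [2, 18, 162, 1458, 13122]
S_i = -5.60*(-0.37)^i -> [-5.6, 2.07, -0.77, 0.28, -0.1]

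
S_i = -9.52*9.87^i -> [-9.52, -93.96, -927.41, -9153.53, -90345.3]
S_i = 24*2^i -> [24, 48, 96, 192, 384]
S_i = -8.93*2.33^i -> [-8.93, -20.81, -48.48, -112.96, -263.19]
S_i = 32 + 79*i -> [32, 111, 190, 269, 348]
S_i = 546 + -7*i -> [546, 539, 532, 525, 518]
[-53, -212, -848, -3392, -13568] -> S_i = -53*4^i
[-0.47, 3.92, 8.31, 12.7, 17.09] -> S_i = -0.47 + 4.39*i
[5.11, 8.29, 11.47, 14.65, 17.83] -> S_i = 5.11 + 3.18*i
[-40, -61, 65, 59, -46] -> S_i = Random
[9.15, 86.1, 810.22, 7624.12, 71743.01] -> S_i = 9.15*9.41^i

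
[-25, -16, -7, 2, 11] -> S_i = -25 + 9*i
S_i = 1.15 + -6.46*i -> [1.15, -5.31, -11.77, -18.23, -24.69]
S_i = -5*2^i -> [-5, -10, -20, -40, -80]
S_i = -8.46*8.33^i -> [-8.46, -70.47, -587.03, -4889.96, -40733.37]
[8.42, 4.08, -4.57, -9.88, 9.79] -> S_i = Random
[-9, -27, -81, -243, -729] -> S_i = -9*3^i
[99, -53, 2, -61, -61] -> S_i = Random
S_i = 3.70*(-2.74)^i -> [3.7, -10.14, 27.78, -76.11, 208.55]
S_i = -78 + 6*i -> [-78, -72, -66, -60, -54]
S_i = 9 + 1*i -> [9, 10, 11, 12, 13]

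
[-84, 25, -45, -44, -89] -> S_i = Random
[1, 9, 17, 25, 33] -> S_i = 1 + 8*i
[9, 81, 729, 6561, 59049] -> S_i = 9*9^i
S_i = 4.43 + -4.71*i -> [4.43, -0.28, -4.99, -9.7, -14.41]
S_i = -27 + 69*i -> [-27, 42, 111, 180, 249]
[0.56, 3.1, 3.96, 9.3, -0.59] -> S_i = Random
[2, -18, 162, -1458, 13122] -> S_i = 2*-9^i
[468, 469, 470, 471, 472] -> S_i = 468 + 1*i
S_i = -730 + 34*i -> [-730, -696, -662, -628, -594]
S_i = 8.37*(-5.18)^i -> [8.37, -43.36, 224.59, -1163.36, 6026.21]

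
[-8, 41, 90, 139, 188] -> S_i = -8 + 49*i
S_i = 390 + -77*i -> [390, 313, 236, 159, 82]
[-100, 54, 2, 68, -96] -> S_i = Random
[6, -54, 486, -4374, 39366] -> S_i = 6*-9^i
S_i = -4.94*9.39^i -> [-4.94, -46.39, -435.57, -4090.0, -38405.14]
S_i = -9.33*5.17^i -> [-9.33, -48.24, -249.38, -1289.3, -6665.67]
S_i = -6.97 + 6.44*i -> [-6.97, -0.53, 5.91, 12.35, 18.79]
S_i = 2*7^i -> [2, 14, 98, 686, 4802]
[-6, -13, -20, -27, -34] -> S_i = -6 + -7*i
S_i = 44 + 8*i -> [44, 52, 60, 68, 76]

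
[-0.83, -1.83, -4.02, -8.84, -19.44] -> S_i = -0.83*2.20^i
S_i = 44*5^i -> [44, 220, 1100, 5500, 27500]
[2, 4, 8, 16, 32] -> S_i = 2*2^i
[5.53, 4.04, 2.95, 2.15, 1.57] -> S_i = 5.53*0.73^i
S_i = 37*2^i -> [37, 74, 148, 296, 592]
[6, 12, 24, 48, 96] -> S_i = 6*2^i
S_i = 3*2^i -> [3, 6, 12, 24, 48]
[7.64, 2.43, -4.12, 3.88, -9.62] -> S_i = Random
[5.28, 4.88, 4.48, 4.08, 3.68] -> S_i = 5.28 + -0.40*i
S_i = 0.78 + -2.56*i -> [0.78, -1.78, -4.34, -6.9, -9.46]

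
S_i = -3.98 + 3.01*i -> [-3.98, -0.97, 2.04, 5.05, 8.06]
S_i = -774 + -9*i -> [-774, -783, -792, -801, -810]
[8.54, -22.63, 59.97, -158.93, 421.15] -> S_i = 8.54*(-2.65)^i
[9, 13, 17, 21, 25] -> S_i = 9 + 4*i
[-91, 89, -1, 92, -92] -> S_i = Random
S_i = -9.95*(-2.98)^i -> [-9.95, 29.65, -88.36, 263.31, -784.67]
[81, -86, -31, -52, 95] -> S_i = Random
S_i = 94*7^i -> [94, 658, 4606, 32242, 225694]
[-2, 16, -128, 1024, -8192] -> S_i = -2*-8^i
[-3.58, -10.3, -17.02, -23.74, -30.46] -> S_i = -3.58 + -6.72*i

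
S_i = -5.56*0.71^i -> [-5.56, -3.95, -2.8, -1.99, -1.41]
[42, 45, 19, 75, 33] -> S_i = Random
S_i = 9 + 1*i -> [9, 10, 11, 12, 13]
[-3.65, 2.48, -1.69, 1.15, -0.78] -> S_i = -3.65*(-0.68)^i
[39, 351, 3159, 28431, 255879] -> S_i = 39*9^i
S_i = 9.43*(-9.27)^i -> [9.43, -87.42, 810.35, -7511.92, 69635.49]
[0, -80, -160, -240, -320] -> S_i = 0 + -80*i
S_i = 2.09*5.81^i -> [2.09, 12.14, 70.55, 409.9, 2381.5]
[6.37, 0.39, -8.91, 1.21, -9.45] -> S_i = Random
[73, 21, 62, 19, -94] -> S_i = Random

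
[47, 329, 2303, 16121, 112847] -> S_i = 47*7^i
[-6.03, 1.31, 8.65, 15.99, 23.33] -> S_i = -6.03 + 7.34*i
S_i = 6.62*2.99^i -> [6.62, 19.79, 59.18, 176.96, 529.11]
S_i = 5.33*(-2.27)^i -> [5.33, -12.1, 27.46, -62.35, 141.52]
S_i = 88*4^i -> [88, 352, 1408, 5632, 22528]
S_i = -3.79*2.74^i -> [-3.79, -10.38, -28.45, -77.96, -213.62]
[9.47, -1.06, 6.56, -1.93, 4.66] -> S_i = Random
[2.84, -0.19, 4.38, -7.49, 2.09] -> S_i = Random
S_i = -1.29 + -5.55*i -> [-1.29, -6.84, -12.39, -17.94, -23.49]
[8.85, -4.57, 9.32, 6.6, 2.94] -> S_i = Random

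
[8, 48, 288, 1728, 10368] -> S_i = 8*6^i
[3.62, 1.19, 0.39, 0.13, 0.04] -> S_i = 3.62*0.33^i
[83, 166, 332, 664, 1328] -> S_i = 83*2^i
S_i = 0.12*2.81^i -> [0.12, 0.34, 0.95, 2.66, 7.48]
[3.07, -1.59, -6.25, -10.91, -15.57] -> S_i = 3.07 + -4.66*i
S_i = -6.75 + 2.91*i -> [-6.75, -3.84, -0.93, 1.98, 4.89]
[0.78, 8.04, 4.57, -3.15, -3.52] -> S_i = Random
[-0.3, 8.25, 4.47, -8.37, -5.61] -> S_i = Random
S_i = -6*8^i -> [-6, -48, -384, -3072, -24576]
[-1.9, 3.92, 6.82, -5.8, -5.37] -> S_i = Random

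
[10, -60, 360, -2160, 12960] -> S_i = 10*-6^i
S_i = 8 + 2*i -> [8, 10, 12, 14, 16]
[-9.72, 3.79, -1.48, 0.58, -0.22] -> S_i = -9.72*(-0.39)^i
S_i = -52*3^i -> [-52, -156, -468, -1404, -4212]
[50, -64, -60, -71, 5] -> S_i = Random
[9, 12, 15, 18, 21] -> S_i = 9 + 3*i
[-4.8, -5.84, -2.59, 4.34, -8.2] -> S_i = Random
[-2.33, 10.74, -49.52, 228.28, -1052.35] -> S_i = -2.33*(-4.61)^i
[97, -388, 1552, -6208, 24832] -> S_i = 97*-4^i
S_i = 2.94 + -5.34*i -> [2.94, -2.4, -7.74, -13.08, -18.42]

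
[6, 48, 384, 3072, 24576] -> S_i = 6*8^i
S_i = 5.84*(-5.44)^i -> [5.84, -31.77, 172.83, -940.18, 5114.56]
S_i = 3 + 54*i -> [3, 57, 111, 165, 219]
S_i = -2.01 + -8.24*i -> [-2.01, -10.25, -18.49, -26.73, -34.97]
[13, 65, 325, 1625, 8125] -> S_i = 13*5^i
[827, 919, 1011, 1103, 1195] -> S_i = 827 + 92*i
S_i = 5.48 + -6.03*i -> [5.48, -0.55, -6.58, -12.61, -18.64]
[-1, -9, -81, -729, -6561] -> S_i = -1*9^i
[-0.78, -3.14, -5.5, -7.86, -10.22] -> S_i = -0.78 + -2.36*i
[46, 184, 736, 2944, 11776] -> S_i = 46*4^i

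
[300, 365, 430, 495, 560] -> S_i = 300 + 65*i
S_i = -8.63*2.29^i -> [-8.63, -19.76, -45.26, -103.64, -237.33]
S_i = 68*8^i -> [68, 544, 4352, 34816, 278528]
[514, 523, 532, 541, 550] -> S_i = 514 + 9*i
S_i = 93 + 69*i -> [93, 162, 231, 300, 369]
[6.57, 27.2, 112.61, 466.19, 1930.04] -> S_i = 6.57*4.14^i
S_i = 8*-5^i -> [8, -40, 200, -1000, 5000]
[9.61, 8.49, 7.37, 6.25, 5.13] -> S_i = 9.61 + -1.12*i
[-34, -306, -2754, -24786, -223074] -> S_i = -34*9^i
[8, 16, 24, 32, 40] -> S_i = 8 + 8*i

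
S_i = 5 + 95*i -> [5, 100, 195, 290, 385]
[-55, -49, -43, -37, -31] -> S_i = -55 + 6*i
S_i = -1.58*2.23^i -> [-1.58, -3.52, -7.86, -17.52, -39.07]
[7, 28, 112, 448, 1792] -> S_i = 7*4^i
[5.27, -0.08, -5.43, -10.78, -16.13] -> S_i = 5.27 + -5.35*i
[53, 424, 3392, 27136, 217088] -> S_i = 53*8^i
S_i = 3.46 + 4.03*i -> [3.46, 7.49, 11.52, 15.55, 19.58]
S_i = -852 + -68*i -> [-852, -920, -988, -1056, -1124]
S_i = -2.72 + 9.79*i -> [-2.72, 7.07, 16.86, 26.65, 36.44]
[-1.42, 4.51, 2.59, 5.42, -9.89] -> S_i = Random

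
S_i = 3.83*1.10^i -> [3.83, 4.21, 4.63, 5.1, 5.61]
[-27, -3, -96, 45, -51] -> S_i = Random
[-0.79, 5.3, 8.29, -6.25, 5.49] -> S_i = Random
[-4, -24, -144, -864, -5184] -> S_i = -4*6^i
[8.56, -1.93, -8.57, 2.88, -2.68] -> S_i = Random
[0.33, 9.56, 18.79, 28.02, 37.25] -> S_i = 0.33 + 9.23*i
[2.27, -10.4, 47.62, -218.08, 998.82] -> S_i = 2.27*(-4.58)^i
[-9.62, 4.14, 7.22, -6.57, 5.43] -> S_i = Random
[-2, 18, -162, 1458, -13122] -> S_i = -2*-9^i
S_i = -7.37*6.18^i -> [-7.37, -45.55, -281.48, -1739.53, -10750.32]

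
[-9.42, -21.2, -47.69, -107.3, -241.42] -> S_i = -9.42*2.25^i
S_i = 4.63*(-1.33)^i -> [4.63, -6.16, 8.19, -10.89, 14.49]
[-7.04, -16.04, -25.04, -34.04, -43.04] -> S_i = -7.04 + -9.00*i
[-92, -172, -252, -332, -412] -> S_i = -92 + -80*i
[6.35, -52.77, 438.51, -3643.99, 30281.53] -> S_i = 6.35*(-8.31)^i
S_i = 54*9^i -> [54, 486, 4374, 39366, 354294]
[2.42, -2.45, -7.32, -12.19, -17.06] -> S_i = 2.42 + -4.87*i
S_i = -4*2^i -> [-4, -8, -16, -32, -64]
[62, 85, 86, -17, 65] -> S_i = Random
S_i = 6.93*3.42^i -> [6.93, 23.7, 81.06, 277.21, 948.06]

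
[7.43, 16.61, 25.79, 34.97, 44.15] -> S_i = 7.43 + 9.18*i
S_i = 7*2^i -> [7, 14, 28, 56, 112]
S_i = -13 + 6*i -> [-13, -7, -1, 5, 11]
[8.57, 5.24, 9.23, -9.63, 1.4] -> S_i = Random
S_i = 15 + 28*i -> [15, 43, 71, 99, 127]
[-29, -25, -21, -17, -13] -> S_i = -29 + 4*i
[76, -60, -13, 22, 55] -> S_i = Random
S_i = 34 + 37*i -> [34, 71, 108, 145, 182]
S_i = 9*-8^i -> [9, -72, 576, -4608, 36864]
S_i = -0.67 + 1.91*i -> [-0.67, 1.24, 3.15, 5.06, 6.97]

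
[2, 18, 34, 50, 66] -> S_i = 2 + 16*i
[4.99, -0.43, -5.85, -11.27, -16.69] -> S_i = 4.99 + -5.42*i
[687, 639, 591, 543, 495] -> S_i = 687 + -48*i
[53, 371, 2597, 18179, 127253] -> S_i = 53*7^i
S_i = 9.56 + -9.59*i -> [9.56, -0.03, -9.62, -19.21, -28.8]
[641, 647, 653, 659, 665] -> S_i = 641 + 6*i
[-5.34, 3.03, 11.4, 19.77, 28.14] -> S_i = -5.34 + 8.37*i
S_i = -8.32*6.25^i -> [-8.32, -52.0, -325.0, -2031.25, -12695.31]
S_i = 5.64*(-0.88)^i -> [5.64, -4.96, 4.37, -3.84, 3.38]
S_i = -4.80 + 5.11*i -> [-4.8, 0.31, 5.42, 10.53, 15.64]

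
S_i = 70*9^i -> [70, 630, 5670, 51030, 459270]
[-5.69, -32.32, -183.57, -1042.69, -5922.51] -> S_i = -5.69*5.68^i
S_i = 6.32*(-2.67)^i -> [6.32, -16.87, 45.05, -120.3, 321.19]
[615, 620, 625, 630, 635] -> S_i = 615 + 5*i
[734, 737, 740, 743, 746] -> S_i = 734 + 3*i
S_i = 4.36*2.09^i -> [4.36, 9.11, 19.04, 39.8, 83.19]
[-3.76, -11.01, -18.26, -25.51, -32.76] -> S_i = -3.76 + -7.25*i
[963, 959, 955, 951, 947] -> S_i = 963 + -4*i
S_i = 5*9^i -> [5, 45, 405, 3645, 32805]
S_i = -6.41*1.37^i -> [-6.41, -8.78, -12.03, -16.48, -22.58]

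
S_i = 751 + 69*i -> [751, 820, 889, 958, 1027]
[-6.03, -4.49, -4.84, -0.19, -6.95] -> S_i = Random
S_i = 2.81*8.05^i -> [2.81, 22.62, 182.1, 1465.86, 11800.21]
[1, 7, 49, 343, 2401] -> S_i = 1*7^i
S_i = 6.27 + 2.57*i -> [6.27, 8.84, 11.41, 13.98, 16.55]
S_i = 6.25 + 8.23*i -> [6.25, 14.48, 22.71, 30.94, 39.17]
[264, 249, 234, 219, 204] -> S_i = 264 + -15*i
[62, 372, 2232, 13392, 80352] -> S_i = 62*6^i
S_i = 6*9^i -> [6, 54, 486, 4374, 39366]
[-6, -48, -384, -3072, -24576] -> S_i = -6*8^i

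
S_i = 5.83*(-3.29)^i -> [5.83, -19.18, 63.1, -207.61, 683.05]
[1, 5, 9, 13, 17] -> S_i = 1 + 4*i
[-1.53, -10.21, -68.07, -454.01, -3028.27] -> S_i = -1.53*6.67^i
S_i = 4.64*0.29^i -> [4.64, 1.35, 0.39, 0.11, 0.03]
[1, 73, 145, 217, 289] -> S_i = 1 + 72*i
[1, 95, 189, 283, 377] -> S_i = 1 + 94*i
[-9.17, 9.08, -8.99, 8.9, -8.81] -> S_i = -9.17*(-0.99)^i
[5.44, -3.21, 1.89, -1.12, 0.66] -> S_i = 5.44*(-0.59)^i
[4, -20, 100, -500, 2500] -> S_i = 4*-5^i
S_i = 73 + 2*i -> [73, 75, 77, 79, 81]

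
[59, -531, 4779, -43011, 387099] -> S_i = 59*-9^i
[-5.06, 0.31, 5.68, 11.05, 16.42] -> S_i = -5.06 + 5.37*i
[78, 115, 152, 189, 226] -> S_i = 78 + 37*i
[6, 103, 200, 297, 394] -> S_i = 6 + 97*i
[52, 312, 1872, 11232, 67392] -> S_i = 52*6^i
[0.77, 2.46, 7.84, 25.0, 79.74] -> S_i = 0.77*3.19^i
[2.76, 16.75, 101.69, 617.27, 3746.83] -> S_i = 2.76*6.07^i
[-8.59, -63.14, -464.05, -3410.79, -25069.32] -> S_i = -8.59*7.35^i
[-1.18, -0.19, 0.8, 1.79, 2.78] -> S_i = -1.18 + 0.99*i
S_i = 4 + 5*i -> [4, 9, 14, 19, 24]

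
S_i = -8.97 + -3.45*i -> [-8.97, -12.42, -15.87, -19.32, -22.77]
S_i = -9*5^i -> [-9, -45, -225, -1125, -5625]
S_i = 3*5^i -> [3, 15, 75, 375, 1875]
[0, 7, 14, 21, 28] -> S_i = 0 + 7*i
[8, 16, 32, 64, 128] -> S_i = 8*2^i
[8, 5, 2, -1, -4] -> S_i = 8 + -3*i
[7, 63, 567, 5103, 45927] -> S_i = 7*9^i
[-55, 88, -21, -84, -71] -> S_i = Random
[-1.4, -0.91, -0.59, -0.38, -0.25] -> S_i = -1.40*0.65^i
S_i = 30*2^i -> [30, 60, 120, 240, 480]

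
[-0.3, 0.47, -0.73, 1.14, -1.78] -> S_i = -0.30*(-1.56)^i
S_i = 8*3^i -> [8, 24, 72, 216, 648]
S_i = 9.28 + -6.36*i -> [9.28, 2.92, -3.44, -9.8, -16.16]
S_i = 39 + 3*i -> [39, 42, 45, 48, 51]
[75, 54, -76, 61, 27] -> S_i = Random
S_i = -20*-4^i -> [-20, 80, -320, 1280, -5120]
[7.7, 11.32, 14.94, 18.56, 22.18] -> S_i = 7.70 + 3.62*i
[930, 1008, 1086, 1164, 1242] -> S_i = 930 + 78*i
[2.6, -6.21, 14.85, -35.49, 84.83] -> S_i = 2.60*(-2.39)^i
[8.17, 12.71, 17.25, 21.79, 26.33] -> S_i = 8.17 + 4.54*i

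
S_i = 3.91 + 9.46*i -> [3.91, 13.37, 22.83, 32.29, 41.75]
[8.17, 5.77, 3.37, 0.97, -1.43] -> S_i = 8.17 + -2.40*i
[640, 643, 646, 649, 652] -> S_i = 640 + 3*i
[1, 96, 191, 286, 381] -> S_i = 1 + 95*i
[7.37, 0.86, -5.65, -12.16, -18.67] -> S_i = 7.37 + -6.51*i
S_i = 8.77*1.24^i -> [8.77, 10.87, 13.48, 16.72, 20.73]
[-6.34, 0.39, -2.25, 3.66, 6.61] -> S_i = Random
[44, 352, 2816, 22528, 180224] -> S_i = 44*8^i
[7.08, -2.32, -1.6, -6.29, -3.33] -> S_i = Random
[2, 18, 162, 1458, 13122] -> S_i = 2*9^i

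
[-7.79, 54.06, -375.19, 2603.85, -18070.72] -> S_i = -7.79*(-6.94)^i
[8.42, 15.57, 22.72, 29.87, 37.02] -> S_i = 8.42 + 7.15*i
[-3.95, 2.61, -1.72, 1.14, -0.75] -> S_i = -3.95*(-0.66)^i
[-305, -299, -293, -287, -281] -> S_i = -305 + 6*i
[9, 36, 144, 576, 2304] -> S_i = 9*4^i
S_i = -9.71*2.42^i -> [-9.71, -23.5, -56.87, -137.61, -333.03]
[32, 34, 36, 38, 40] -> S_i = 32 + 2*i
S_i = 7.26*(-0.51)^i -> [7.26, -3.7, 1.89, -0.96, 0.49]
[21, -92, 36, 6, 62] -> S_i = Random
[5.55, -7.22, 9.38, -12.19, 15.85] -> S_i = 5.55*(-1.30)^i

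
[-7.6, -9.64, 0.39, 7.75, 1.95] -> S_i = Random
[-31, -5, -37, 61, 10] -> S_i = Random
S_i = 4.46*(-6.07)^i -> [4.46, -27.07, 164.33, -997.47, 6054.66]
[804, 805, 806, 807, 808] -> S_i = 804 + 1*i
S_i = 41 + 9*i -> [41, 50, 59, 68, 77]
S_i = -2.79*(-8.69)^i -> [-2.79, 24.25, -210.69, 1830.9, -15910.48]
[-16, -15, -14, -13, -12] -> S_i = -16 + 1*i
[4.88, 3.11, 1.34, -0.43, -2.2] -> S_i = 4.88 + -1.77*i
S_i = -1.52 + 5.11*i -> [-1.52, 3.59, 8.7, 13.81, 18.92]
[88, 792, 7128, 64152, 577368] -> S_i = 88*9^i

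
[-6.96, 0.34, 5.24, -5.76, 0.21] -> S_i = Random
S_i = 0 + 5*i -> [0, 5, 10, 15, 20]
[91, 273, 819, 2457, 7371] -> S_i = 91*3^i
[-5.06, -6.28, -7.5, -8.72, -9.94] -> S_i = -5.06 + -1.22*i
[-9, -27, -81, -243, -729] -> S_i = -9*3^i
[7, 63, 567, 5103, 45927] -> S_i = 7*9^i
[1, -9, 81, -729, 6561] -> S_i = 1*-9^i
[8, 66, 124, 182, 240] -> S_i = 8 + 58*i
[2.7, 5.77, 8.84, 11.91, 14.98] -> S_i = 2.70 + 3.07*i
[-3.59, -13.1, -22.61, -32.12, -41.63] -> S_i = -3.59 + -9.51*i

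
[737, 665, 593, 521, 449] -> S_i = 737 + -72*i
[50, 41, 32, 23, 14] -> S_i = 50 + -9*i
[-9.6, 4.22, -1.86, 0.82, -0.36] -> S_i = -9.60*(-0.44)^i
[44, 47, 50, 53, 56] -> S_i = 44 + 3*i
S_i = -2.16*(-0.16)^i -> [-2.16, 0.35, -0.06, 0.01, -0.0]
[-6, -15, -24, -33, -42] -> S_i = -6 + -9*i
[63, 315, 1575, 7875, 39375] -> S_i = 63*5^i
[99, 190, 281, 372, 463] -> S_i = 99 + 91*i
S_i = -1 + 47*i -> [-1, 46, 93, 140, 187]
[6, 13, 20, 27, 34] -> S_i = 6 + 7*i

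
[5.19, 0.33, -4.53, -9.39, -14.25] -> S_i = 5.19 + -4.86*i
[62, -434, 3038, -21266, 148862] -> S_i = 62*-7^i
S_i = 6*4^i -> [6, 24, 96, 384, 1536]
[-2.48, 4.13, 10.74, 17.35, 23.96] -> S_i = -2.48 + 6.61*i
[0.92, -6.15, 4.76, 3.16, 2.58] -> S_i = Random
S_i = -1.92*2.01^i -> [-1.92, -3.86, -7.76, -15.59, -31.34]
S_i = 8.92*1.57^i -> [8.92, 14.0, 21.99, 34.52, 54.2]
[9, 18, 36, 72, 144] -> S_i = 9*2^i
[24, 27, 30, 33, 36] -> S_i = 24 + 3*i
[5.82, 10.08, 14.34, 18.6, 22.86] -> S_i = 5.82 + 4.26*i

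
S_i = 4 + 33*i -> [4, 37, 70, 103, 136]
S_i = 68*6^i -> [68, 408, 2448, 14688, 88128]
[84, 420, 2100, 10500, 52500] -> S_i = 84*5^i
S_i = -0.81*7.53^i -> [-0.81, -6.1, -45.93, -345.84, -2604.14]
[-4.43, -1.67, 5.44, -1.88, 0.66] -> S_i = Random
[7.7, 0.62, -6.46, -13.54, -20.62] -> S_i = 7.70 + -7.08*i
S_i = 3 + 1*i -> [3, 4, 5, 6, 7]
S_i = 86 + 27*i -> [86, 113, 140, 167, 194]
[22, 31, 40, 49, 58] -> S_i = 22 + 9*i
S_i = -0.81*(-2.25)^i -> [-0.81, 1.82, -4.1, 9.23, -20.76]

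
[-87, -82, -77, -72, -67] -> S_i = -87 + 5*i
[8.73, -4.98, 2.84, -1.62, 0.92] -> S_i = 8.73*(-0.57)^i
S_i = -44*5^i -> [-44, -220, -1100, -5500, -27500]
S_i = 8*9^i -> [8, 72, 648, 5832, 52488]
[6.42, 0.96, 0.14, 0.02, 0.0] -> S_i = 6.42*0.15^i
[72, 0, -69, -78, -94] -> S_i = Random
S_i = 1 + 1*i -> [1, 2, 3, 4, 5]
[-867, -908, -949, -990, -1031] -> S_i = -867 + -41*i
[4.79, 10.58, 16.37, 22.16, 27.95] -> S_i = 4.79 + 5.79*i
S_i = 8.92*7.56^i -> [8.92, 67.44, 509.81, 3854.16, 29137.48]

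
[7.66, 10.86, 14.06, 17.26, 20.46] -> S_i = 7.66 + 3.20*i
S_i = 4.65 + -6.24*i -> [4.65, -1.59, -7.83, -14.07, -20.31]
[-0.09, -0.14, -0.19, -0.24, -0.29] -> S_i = -0.09 + -0.05*i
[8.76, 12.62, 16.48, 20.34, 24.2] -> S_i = 8.76 + 3.86*i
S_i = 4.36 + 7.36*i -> [4.36, 11.72, 19.08, 26.44, 33.8]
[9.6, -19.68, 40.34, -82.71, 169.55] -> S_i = 9.60*(-2.05)^i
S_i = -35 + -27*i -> [-35, -62, -89, -116, -143]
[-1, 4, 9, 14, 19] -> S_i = -1 + 5*i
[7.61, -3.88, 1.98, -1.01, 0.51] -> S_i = 7.61*(-0.51)^i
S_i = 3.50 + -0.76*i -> [3.5, 2.74, 1.98, 1.22, 0.46]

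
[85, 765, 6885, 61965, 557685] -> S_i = 85*9^i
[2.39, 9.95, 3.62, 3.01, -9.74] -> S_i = Random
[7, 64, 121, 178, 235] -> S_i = 7 + 57*i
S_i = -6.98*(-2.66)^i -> [-6.98, 18.57, -49.39, 131.37, -349.45]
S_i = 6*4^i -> [6, 24, 96, 384, 1536]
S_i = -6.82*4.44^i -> [-6.82, -30.28, -134.45, -596.94, -2650.43]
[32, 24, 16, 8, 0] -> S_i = 32 + -8*i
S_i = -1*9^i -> [-1, -9, -81, -729, -6561]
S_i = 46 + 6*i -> [46, 52, 58, 64, 70]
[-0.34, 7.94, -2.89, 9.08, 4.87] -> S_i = Random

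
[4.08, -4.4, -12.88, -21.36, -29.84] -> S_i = 4.08 + -8.48*i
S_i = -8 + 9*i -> [-8, 1, 10, 19, 28]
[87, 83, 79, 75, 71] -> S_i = 87 + -4*i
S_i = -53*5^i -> [-53, -265, -1325, -6625, -33125]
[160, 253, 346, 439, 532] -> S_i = 160 + 93*i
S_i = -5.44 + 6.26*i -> [-5.44, 0.82, 7.08, 13.34, 19.6]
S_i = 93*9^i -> [93, 837, 7533, 67797, 610173]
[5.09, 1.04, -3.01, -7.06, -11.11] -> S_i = 5.09 + -4.05*i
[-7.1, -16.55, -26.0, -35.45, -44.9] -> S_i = -7.10 + -9.45*i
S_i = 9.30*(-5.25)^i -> [9.3, -48.82, 256.33, -1345.74, 7065.13]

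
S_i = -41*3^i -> [-41, -123, -369, -1107, -3321]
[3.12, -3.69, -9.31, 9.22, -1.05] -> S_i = Random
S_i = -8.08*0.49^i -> [-8.08, -3.96, -1.94, -0.95, -0.47]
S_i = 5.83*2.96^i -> [5.83, 17.26, 51.08, 151.2, 447.54]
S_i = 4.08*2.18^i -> [4.08, 8.89, 19.39, 42.27, 92.15]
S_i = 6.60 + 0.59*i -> [6.6, 7.19, 7.78, 8.37, 8.96]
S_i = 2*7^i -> [2, 14, 98, 686, 4802]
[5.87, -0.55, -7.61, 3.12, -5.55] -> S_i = Random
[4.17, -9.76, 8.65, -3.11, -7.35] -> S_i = Random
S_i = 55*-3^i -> [55, -165, 495, -1485, 4455]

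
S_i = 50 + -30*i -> [50, 20, -10, -40, -70]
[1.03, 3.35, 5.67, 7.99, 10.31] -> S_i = 1.03 + 2.32*i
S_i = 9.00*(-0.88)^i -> [9.0, -7.92, 6.97, -6.13, 5.4]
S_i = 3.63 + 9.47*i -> [3.63, 13.1, 22.57, 32.04, 41.51]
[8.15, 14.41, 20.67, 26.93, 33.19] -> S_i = 8.15 + 6.26*i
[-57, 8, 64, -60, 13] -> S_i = Random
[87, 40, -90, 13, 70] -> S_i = Random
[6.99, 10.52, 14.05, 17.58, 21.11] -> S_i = 6.99 + 3.53*i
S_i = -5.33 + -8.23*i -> [-5.33, -13.56, -21.79, -30.02, -38.25]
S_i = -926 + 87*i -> [-926, -839, -752, -665, -578]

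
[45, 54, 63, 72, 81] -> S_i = 45 + 9*i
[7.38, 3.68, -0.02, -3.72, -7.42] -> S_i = 7.38 + -3.70*i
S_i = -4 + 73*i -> [-4, 69, 142, 215, 288]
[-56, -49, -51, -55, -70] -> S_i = Random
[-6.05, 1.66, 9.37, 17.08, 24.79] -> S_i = -6.05 + 7.71*i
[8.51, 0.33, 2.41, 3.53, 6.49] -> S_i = Random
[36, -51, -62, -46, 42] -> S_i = Random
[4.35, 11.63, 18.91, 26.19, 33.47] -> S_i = 4.35 + 7.28*i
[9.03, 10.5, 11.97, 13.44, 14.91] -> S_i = 9.03 + 1.47*i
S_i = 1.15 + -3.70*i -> [1.15, -2.55, -6.25, -9.95, -13.65]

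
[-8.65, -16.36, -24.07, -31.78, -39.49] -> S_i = -8.65 + -7.71*i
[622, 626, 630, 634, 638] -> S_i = 622 + 4*i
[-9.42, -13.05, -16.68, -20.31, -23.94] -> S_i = -9.42 + -3.63*i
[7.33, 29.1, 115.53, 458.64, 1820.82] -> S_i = 7.33*3.97^i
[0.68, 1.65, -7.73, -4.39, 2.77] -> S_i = Random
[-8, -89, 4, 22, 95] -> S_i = Random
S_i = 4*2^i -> [4, 8, 16, 32, 64]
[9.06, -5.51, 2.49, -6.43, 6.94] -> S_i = Random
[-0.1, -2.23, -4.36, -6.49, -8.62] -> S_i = -0.10 + -2.13*i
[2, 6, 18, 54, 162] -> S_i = 2*3^i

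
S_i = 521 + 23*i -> [521, 544, 567, 590, 613]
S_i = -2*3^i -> [-2, -6, -18, -54, -162]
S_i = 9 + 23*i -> [9, 32, 55, 78, 101]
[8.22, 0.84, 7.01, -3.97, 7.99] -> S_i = Random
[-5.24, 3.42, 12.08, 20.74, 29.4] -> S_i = -5.24 + 8.66*i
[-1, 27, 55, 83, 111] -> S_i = -1 + 28*i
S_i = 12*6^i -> [12, 72, 432, 2592, 15552]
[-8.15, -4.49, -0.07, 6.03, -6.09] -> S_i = Random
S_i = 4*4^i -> [4, 16, 64, 256, 1024]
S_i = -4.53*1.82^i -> [-4.53, -8.24, -15.01, -27.31, -49.7]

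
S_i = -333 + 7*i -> [-333, -326, -319, -312, -305]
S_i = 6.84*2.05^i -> [6.84, 14.02, 28.75, 58.93, 120.8]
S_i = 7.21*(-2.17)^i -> [7.21, -15.65, 33.95, -73.67, 159.87]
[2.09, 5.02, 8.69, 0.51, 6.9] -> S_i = Random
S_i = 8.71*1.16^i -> [8.71, 10.1, 11.72, 13.6, 15.77]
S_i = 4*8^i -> [4, 32, 256, 2048, 16384]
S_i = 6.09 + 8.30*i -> [6.09, 14.39, 22.69, 30.99, 39.29]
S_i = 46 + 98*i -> [46, 144, 242, 340, 438]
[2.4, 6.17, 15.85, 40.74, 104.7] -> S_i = 2.40*2.57^i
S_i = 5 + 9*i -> [5, 14, 23, 32, 41]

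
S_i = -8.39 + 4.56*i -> [-8.39, -3.83, 0.73, 5.29, 9.85]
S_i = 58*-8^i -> [58, -464, 3712, -29696, 237568]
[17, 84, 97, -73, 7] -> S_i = Random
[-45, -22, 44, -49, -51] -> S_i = Random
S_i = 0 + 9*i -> [0, 9, 18, 27, 36]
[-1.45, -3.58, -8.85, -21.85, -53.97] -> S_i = -1.45*2.47^i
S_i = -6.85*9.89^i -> [-6.85, -67.75, -670.01, -6626.43, -65535.37]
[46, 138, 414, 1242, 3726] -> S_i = 46*3^i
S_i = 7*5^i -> [7, 35, 175, 875, 4375]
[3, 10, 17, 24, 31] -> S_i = 3 + 7*i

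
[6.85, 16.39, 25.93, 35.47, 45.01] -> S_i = 6.85 + 9.54*i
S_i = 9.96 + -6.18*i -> [9.96, 3.78, -2.4, -8.58, -14.76]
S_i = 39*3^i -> [39, 117, 351, 1053, 3159]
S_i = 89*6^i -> [89, 534, 3204, 19224, 115344]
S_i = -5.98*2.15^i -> [-5.98, -12.86, -27.64, -59.43, -127.78]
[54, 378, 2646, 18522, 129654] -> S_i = 54*7^i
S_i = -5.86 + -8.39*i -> [-5.86, -14.25, -22.64, -31.03, -39.42]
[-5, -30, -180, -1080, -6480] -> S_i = -5*6^i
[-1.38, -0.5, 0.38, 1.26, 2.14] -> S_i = -1.38 + 0.88*i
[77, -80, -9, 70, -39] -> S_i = Random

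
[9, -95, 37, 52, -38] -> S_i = Random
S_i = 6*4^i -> [6, 24, 96, 384, 1536]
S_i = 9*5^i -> [9, 45, 225, 1125, 5625]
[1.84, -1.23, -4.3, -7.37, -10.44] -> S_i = 1.84 + -3.07*i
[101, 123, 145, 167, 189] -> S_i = 101 + 22*i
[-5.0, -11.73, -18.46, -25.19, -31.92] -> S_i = -5.00 + -6.73*i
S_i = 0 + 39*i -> [0, 39, 78, 117, 156]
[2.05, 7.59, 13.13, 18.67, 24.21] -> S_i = 2.05 + 5.54*i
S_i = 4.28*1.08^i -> [4.28, 4.62, 4.99, 5.39, 5.82]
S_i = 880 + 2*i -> [880, 882, 884, 886, 888]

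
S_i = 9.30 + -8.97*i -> [9.3, 0.33, -8.64, -17.61, -26.58]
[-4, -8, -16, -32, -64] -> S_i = -4*2^i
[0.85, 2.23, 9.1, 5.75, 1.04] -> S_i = Random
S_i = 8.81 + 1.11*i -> [8.81, 9.92, 11.03, 12.14, 13.25]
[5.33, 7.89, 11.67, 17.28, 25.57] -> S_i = 5.33*1.48^i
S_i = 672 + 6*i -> [672, 678, 684, 690, 696]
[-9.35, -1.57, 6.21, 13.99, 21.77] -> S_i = -9.35 + 7.78*i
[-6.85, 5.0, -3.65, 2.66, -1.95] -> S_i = -6.85*(-0.73)^i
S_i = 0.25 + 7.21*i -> [0.25, 7.46, 14.67, 21.88, 29.09]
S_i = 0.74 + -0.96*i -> [0.74, -0.22, -1.18, -2.14, -3.1]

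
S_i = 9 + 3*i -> [9, 12, 15, 18, 21]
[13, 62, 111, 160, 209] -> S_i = 13 + 49*i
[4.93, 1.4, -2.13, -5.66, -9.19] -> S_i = 4.93 + -3.53*i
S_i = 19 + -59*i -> [19, -40, -99, -158, -217]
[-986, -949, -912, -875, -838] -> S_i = -986 + 37*i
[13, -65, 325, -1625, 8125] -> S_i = 13*-5^i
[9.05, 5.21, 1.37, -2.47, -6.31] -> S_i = 9.05 + -3.84*i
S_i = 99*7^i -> [99, 693, 4851, 33957, 237699]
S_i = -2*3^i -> [-2, -6, -18, -54, -162]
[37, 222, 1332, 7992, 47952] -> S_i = 37*6^i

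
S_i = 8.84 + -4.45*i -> [8.84, 4.39, -0.06, -4.51, -8.96]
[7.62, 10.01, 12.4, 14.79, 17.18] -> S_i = 7.62 + 2.39*i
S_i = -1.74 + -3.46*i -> [-1.74, -5.2, -8.66, -12.12, -15.58]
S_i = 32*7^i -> [32, 224, 1568, 10976, 76832]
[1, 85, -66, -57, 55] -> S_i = Random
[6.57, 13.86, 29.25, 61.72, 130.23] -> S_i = 6.57*2.11^i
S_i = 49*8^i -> [49, 392, 3136, 25088, 200704]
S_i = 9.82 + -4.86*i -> [9.82, 4.96, 0.1, -4.76, -9.62]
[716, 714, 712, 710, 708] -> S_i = 716 + -2*i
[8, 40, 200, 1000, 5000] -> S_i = 8*5^i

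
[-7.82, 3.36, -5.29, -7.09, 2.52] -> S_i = Random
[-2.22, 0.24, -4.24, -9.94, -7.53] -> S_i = Random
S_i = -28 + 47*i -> [-28, 19, 66, 113, 160]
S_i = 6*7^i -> [6, 42, 294, 2058, 14406]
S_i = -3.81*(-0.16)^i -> [-3.81, 0.61, -0.1, 0.02, -0.0]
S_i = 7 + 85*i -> [7, 92, 177, 262, 347]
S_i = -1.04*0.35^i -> [-1.04, -0.36, -0.13, -0.04, -0.02]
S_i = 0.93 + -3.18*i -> [0.93, -2.25, -5.43, -8.61, -11.79]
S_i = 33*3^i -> [33, 99, 297, 891, 2673]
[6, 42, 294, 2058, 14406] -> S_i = 6*7^i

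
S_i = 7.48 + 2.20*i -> [7.48, 9.68, 11.88, 14.08, 16.28]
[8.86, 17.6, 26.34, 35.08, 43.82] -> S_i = 8.86 + 8.74*i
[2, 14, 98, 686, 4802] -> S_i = 2*7^i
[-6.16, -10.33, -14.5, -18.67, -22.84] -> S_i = -6.16 + -4.17*i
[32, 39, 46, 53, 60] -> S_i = 32 + 7*i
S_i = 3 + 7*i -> [3, 10, 17, 24, 31]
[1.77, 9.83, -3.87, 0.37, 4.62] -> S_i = Random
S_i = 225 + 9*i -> [225, 234, 243, 252, 261]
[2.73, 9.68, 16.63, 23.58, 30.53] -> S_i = 2.73 + 6.95*i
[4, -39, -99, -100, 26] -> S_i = Random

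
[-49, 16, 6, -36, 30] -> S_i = Random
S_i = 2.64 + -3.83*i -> [2.64, -1.19, -5.02, -8.85, -12.68]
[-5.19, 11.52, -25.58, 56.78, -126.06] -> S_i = -5.19*(-2.22)^i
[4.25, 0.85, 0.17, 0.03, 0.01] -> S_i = 4.25*0.20^i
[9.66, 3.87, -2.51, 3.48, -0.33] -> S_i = Random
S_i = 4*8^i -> [4, 32, 256, 2048, 16384]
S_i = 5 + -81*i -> [5, -76, -157, -238, -319]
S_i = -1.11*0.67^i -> [-1.11, -0.74, -0.5, -0.33, -0.22]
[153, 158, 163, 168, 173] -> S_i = 153 + 5*i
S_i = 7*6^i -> [7, 42, 252, 1512, 9072]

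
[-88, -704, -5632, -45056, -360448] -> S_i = -88*8^i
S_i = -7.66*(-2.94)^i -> [-7.66, 22.52, -66.21, 194.66, -572.29]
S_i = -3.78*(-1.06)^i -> [-3.78, 4.01, -4.25, 4.5, -4.77]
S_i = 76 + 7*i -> [76, 83, 90, 97, 104]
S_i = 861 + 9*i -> [861, 870, 879, 888, 897]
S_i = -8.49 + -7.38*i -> [-8.49, -15.87, -23.25, -30.63, -38.01]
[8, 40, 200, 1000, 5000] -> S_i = 8*5^i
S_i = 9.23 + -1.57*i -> [9.23, 7.66, 6.09, 4.52, 2.95]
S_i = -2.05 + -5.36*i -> [-2.05, -7.41, -12.77, -18.13, -23.49]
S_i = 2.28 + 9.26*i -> [2.28, 11.54, 20.8, 30.06, 39.32]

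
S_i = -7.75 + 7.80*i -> [-7.75, 0.05, 7.85, 15.65, 23.45]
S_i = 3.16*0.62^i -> [3.16, 1.96, 1.21, 0.75, 0.47]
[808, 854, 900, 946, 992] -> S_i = 808 + 46*i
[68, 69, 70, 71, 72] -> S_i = 68 + 1*i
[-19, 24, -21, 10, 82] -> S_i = Random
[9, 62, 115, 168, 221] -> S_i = 9 + 53*i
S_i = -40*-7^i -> [-40, 280, -1960, 13720, -96040]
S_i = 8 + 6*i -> [8, 14, 20, 26, 32]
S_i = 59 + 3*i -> [59, 62, 65, 68, 71]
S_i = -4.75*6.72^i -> [-4.75, -31.92, -214.5, -1441.46, -9686.59]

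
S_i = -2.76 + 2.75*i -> [-2.76, -0.01, 2.74, 5.49, 8.24]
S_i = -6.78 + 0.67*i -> [-6.78, -6.11, -5.44, -4.77, -4.1]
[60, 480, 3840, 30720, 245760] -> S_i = 60*8^i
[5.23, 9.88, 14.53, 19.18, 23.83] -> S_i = 5.23 + 4.65*i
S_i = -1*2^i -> [-1, -2, -4, -8, -16]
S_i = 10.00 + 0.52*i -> [10.0, 10.52, 11.04, 11.56, 12.08]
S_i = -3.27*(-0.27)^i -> [-3.27, 0.88, -0.24, 0.06, -0.02]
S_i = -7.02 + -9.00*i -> [-7.02, -16.02, -25.02, -34.02, -43.02]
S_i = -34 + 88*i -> [-34, 54, 142, 230, 318]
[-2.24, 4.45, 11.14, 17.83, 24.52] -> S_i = -2.24 + 6.69*i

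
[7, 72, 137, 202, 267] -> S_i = 7 + 65*i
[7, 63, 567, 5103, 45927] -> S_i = 7*9^i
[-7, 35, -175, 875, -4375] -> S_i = -7*-5^i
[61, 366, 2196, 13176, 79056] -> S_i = 61*6^i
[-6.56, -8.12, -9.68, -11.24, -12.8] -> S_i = -6.56 + -1.56*i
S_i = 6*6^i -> [6, 36, 216, 1296, 7776]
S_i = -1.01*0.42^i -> [-1.01, -0.42, -0.18, -0.07, -0.03]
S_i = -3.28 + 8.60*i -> [-3.28, 5.32, 13.92, 22.52, 31.12]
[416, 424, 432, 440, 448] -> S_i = 416 + 8*i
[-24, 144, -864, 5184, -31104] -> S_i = -24*-6^i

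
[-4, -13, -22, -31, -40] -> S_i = -4 + -9*i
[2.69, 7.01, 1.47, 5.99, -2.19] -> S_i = Random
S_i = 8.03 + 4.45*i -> [8.03, 12.48, 16.93, 21.38, 25.83]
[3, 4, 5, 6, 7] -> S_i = 3 + 1*i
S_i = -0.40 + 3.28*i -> [-0.4, 2.88, 6.16, 9.44, 12.72]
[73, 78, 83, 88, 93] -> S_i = 73 + 5*i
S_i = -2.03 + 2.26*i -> [-2.03, 0.23, 2.49, 4.75, 7.01]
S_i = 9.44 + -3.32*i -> [9.44, 6.12, 2.8, -0.52, -3.84]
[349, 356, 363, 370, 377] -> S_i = 349 + 7*i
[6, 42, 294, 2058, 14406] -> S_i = 6*7^i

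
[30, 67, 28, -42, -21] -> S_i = Random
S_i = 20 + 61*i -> [20, 81, 142, 203, 264]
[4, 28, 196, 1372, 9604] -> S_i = 4*7^i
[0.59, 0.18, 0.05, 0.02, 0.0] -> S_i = 0.59*0.30^i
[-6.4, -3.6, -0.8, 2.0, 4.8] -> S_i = -6.40 + 2.80*i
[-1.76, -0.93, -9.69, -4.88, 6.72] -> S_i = Random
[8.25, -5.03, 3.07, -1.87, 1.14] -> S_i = 8.25*(-0.61)^i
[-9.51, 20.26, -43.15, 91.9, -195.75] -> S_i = -9.51*(-2.13)^i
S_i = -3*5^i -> [-3, -15, -75, -375, -1875]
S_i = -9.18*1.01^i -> [-9.18, -9.27, -9.36, -9.46, -9.55]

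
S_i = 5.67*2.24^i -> [5.67, 12.7, 28.45, 63.73, 142.75]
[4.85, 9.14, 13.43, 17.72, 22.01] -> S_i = 4.85 + 4.29*i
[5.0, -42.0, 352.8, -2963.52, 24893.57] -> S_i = 5.00*(-8.40)^i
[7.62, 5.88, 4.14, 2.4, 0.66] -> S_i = 7.62 + -1.74*i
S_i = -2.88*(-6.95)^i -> [-2.88, 20.02, -139.11, 966.82, -6719.42]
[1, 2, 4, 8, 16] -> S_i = 1*2^i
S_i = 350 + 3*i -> [350, 353, 356, 359, 362]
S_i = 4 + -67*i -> [4, -63, -130, -197, -264]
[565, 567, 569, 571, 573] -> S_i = 565 + 2*i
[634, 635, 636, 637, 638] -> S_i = 634 + 1*i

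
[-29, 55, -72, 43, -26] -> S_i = Random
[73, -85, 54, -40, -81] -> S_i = Random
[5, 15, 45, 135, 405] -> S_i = 5*3^i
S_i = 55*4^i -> [55, 220, 880, 3520, 14080]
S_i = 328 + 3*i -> [328, 331, 334, 337, 340]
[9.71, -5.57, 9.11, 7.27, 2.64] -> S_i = Random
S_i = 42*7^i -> [42, 294, 2058, 14406, 100842]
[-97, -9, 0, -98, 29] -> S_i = Random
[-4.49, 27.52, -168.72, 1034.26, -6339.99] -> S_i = -4.49*(-6.13)^i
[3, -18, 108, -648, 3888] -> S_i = 3*-6^i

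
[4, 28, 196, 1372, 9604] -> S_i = 4*7^i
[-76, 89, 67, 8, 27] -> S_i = Random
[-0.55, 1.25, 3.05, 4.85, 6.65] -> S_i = -0.55 + 1.80*i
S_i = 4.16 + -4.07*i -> [4.16, 0.09, -3.98, -8.05, -12.12]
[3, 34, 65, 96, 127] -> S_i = 3 + 31*i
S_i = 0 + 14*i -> [0, 14, 28, 42, 56]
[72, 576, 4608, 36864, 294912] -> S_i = 72*8^i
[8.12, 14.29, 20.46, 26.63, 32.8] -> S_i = 8.12 + 6.17*i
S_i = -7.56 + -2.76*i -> [-7.56, -10.32, -13.08, -15.84, -18.6]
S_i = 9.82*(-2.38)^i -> [9.82, -23.37, 55.62, -132.39, 315.08]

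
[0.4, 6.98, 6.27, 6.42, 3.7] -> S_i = Random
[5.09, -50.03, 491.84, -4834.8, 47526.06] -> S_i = 5.09*(-9.83)^i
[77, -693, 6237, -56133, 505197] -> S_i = 77*-9^i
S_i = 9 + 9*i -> [9, 18, 27, 36, 45]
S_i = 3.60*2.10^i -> [3.6, 7.56, 15.88, 33.34, 70.01]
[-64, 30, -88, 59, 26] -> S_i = Random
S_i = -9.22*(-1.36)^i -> [-9.22, 12.54, -17.05, 23.19, -31.54]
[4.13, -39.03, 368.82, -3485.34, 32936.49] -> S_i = 4.13*(-9.45)^i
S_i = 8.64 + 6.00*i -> [8.64, 14.64, 20.64, 26.64, 32.64]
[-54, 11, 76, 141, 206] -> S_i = -54 + 65*i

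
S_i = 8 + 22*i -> [8, 30, 52, 74, 96]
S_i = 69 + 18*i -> [69, 87, 105, 123, 141]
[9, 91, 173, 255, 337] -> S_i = 9 + 82*i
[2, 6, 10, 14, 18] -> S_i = 2 + 4*i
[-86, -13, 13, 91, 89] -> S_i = Random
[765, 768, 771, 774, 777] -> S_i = 765 + 3*i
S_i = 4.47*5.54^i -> [4.47, 24.76, 137.19, 760.04, 4210.63]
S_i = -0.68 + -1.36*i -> [-0.68, -2.04, -3.4, -4.76, -6.12]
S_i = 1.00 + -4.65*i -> [1.0, -3.65, -8.3, -12.95, -17.6]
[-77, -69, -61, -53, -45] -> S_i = -77 + 8*i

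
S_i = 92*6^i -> [92, 552, 3312, 19872, 119232]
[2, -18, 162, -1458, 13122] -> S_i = 2*-9^i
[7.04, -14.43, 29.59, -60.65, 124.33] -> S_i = 7.04*(-2.05)^i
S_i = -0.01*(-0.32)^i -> [-0.01, 0.0, -0.0, 0.0, -0.0]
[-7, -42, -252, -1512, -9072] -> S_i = -7*6^i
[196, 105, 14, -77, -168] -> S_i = 196 + -91*i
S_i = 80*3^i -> [80, 240, 720, 2160, 6480]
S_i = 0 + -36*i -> [0, -36, -72, -108, -144]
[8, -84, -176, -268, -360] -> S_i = 8 + -92*i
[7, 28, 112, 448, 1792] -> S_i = 7*4^i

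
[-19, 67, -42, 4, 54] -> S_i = Random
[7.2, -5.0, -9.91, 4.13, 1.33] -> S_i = Random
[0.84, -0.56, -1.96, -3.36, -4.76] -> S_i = 0.84 + -1.40*i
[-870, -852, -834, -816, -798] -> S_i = -870 + 18*i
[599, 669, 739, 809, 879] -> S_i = 599 + 70*i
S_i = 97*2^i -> [97, 194, 388, 776, 1552]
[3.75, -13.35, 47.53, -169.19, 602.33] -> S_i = 3.75*(-3.56)^i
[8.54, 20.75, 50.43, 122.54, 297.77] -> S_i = 8.54*2.43^i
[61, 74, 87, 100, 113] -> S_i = 61 + 13*i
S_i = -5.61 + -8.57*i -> [-5.61, -14.18, -22.75, -31.32, -39.89]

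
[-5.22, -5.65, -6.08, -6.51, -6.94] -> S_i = -5.22 + -0.43*i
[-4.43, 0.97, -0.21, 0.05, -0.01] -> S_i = -4.43*(-0.22)^i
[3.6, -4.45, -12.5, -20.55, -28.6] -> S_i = 3.60 + -8.05*i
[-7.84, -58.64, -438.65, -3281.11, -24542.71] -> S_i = -7.84*7.48^i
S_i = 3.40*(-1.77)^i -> [3.4, -6.02, 10.65, -18.85, 33.37]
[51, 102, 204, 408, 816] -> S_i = 51*2^i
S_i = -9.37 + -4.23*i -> [-9.37, -13.6, -17.83, -22.06, -26.29]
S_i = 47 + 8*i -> [47, 55, 63, 71, 79]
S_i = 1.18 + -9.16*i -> [1.18, -7.98, -17.14, -26.3, -35.46]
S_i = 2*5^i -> [2, 10, 50, 250, 1250]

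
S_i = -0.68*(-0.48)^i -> [-0.68, 0.33, -0.16, 0.08, -0.04]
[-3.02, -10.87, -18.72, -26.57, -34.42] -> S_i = -3.02 + -7.85*i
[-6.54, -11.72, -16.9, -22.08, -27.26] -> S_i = -6.54 + -5.18*i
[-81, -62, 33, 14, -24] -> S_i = Random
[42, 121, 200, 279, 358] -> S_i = 42 + 79*i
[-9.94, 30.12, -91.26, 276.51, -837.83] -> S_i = -9.94*(-3.03)^i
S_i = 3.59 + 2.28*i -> [3.59, 5.87, 8.15, 10.43, 12.71]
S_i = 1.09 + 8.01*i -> [1.09, 9.1, 17.11, 25.12, 33.13]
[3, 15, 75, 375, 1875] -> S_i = 3*5^i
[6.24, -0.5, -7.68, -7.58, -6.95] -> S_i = Random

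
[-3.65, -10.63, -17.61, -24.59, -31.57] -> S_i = -3.65 + -6.98*i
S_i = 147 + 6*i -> [147, 153, 159, 165, 171]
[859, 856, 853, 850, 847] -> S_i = 859 + -3*i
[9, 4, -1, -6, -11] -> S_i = 9 + -5*i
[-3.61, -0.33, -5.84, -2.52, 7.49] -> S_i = Random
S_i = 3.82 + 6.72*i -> [3.82, 10.54, 17.26, 23.98, 30.7]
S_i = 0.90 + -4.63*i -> [0.9, -3.73, -8.36, -12.99, -17.62]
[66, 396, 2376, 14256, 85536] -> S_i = 66*6^i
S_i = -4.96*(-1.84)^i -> [-4.96, 9.13, -16.79, 30.9, -56.85]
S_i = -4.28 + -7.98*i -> [-4.28, -12.26, -20.24, -28.22, -36.2]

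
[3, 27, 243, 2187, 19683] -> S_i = 3*9^i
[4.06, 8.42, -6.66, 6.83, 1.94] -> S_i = Random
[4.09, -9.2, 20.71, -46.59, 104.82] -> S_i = 4.09*(-2.25)^i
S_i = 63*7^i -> [63, 441, 3087, 21609, 151263]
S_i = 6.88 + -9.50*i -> [6.88, -2.62, -12.12, -21.62, -31.12]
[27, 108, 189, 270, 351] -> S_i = 27 + 81*i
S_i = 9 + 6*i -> [9, 15, 21, 27, 33]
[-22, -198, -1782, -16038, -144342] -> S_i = -22*9^i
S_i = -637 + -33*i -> [-637, -670, -703, -736, -769]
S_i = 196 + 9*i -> [196, 205, 214, 223, 232]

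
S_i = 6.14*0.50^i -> [6.14, 3.07, 1.54, 0.77, 0.38]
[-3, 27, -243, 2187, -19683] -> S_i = -3*-9^i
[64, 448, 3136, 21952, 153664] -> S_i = 64*7^i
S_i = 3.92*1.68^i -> [3.92, 6.59, 11.06, 18.59, 31.23]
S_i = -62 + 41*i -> [-62, -21, 20, 61, 102]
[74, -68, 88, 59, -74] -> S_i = Random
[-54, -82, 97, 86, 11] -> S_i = Random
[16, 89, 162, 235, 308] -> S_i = 16 + 73*i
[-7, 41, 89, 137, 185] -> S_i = -7 + 48*i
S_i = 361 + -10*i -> [361, 351, 341, 331, 321]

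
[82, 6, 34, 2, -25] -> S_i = Random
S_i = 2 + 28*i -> [2, 30, 58, 86, 114]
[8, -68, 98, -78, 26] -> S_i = Random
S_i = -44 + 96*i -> [-44, 52, 148, 244, 340]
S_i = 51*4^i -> [51, 204, 816, 3264, 13056]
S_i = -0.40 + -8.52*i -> [-0.4, -8.92, -17.44, -25.96, -34.48]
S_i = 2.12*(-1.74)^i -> [2.12, -3.69, 6.42, -11.17, 19.43]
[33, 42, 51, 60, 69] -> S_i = 33 + 9*i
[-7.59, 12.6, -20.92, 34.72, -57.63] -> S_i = -7.59*(-1.66)^i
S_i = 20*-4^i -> [20, -80, 320, -1280, 5120]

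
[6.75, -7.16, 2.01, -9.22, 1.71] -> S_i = Random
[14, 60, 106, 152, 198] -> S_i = 14 + 46*i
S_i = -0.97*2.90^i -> [-0.97, -2.81, -8.16, -23.66, -68.61]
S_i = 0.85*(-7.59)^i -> [0.85, -6.45, 48.97, -371.66, 2820.89]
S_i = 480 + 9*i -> [480, 489, 498, 507, 516]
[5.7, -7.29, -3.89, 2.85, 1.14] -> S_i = Random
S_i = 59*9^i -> [59, 531, 4779, 43011, 387099]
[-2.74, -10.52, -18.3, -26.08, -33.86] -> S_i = -2.74 + -7.78*i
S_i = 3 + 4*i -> [3, 7, 11, 15, 19]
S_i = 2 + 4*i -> [2, 6, 10, 14, 18]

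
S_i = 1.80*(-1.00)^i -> [1.8, -1.8, 1.8, -1.8, 1.8]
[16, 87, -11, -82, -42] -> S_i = Random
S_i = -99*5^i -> [-99, -495, -2475, -12375, -61875]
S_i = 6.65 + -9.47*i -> [6.65, -2.82, -12.29, -21.76, -31.23]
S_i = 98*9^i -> [98, 882, 7938, 71442, 642978]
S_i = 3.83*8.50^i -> [3.83, 32.56, 276.72, 2352.1, 19992.84]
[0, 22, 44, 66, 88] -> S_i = 0 + 22*i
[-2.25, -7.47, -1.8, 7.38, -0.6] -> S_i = Random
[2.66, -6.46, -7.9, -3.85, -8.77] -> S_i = Random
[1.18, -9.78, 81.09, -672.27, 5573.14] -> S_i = 1.18*(-8.29)^i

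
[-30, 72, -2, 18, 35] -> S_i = Random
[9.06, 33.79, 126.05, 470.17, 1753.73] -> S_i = 9.06*3.73^i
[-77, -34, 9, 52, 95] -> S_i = -77 + 43*i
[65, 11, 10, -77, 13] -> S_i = Random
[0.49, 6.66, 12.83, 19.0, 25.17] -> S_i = 0.49 + 6.17*i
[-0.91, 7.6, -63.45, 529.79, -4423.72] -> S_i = -0.91*(-8.35)^i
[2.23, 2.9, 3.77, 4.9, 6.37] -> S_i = 2.23*1.30^i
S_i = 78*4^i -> [78, 312, 1248, 4992, 19968]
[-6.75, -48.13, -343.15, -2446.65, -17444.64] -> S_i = -6.75*7.13^i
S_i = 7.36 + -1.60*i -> [7.36, 5.76, 4.16, 2.56, 0.96]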